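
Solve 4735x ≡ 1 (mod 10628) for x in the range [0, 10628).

7223

gcd(10628, 4735) = 1  (10628 = 2×4735 + 1158, 4735 = 4×1158 + 103, 1158 = 11×103 + 25, 103 = 4×25 + 3, 25 = 8×3 + 1, 3 = 3×1).
Back-substituting, 4735×(-3405) + 10628×(1517) = 1.
So 4735×-3405 ≡ 1 (mod 10628), and -3405 mod 10628 = 7223.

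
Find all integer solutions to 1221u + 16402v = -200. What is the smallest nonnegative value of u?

gcd(16402, 1221):
  16402 = 13×1221 + 529
  1221 = 2×529 + 163
  529 = 3×163 + 40
  163 = 4×40 + 3
  40 = 13×3 + 1
  3 = 3×1
so gcd(16402, 1221) = 1.
1 divides -200, so solutions exist.
Back-substitute for Bézout coefficients:
  1 = 40 - 13×3
  ... = 1221×(-5333) + 16402×(397)
Scale by -200/1 = -200: (u₀, v₀) = (1066600, -79400).
General solution: u = 1066600 + 16402t, v = -79400 - 1221t for integer t.
u ≥ 0: smallest is 1066600 mod 16402 = 470 (at t = -65), with v = -35.

470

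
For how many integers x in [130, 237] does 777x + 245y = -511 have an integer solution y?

3

gcd(777, 245):
  777 = 3*245 + 42
  245 = 5*42 + 35
  42 = 1*35 + 7
  35 = 5*7
so gcd(777, 245) = 7.
Back-substitute for Bézout coefficients:
  7 = 42 - 1*35
  ... = 777*(6) + 245*(-19)
Scale by -73: particular solution (-438, 1387); reduce x mod 35: (17, -56).
General solution: x = 17 + 35t, y = -56 - 111t for integer t.
130 ≤ 17 + 35t ≤ 237 gives t ∈ [4, 6], which is 3 values.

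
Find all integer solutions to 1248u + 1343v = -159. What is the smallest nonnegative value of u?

242

gcd(1343, 1248):
  1343 = 1×1248 + 95
  1248 = 13×95 + 13
  95 = 7×13 + 4
  13 = 3×4 + 1
  4 = 4×1
so gcd(1343, 1248) = 1.
1 divides -159, so solutions exist.
Back-substitute for Bézout coefficients:
  1 = 13 - 3×4
  ... = 1248×(311) + 1343×(-289)
Scale by -159/1 = -159: (u₀, v₀) = (-49449, 45951).
General solution: u = -49449 + 1343t, v = 45951 - 1248t for integer t.
u ≥ 0: smallest is -49449 mod 1343 = 242 (at t = 37), with v = -225.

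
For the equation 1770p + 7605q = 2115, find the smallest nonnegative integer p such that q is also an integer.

375

gcd(7605, 1770) = 15.
15 divides 2115, so solutions exist.
By Bézout, 1770·(-116) + 7605·(27) = 15.
Scale by 2115/15 = 141: (p₀, q₀) = (-16356, 3807).
General solution: p = -16356 + 507t, q = 3807 - 118t for integer t.
p ≥ 0: smallest is -16356 mod 507 = 375 (at t = 33), with q = -87.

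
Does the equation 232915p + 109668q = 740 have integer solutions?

yes

gcd(232915, 109668):
  232915 = 2×109668 + 13579
  109668 = 8×13579 + 1036
  13579 = 13×1036 + 111
  1036 = 9×111 + 37
  111 = 3×37
so gcd(232915, 109668) = 37.
37 divides 740, so integer solutions exist.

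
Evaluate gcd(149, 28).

gcd(149, 28) = 1  (149 = 5×28 + 9, 28 = 3×9 + 1, 9 = 9×1).

1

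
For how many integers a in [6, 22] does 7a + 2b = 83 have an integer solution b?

gcd(7, 2) = 1.
By Bézout, 7·(1) + 2·(-3) = 1.
Particular solution: (1, 38).
General solution: a = 1 + 2t, b = 38 - 7t for integer t.
6 ≤ 1 + 2t ≤ 22 gives t ∈ [3, 10], which is 8 values.

8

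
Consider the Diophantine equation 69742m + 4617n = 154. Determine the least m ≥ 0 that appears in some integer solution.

1612

gcd(69742, 4617) = 1.
1 divides 154, so solutions exist.
By Bézout, 69742×(730) + 4617×(-11027) = 1.
Scale by 154/1 = 154: (m₀, n₀) = (112420, -1698158).
General solution: m = 112420 + 4617t, n = -1698158 - 69742t for integer t.
m ≥ 0: smallest is 112420 mod 4617 = 1612 (at t = -24), with n = -24350.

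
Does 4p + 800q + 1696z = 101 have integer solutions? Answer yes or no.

no

gcd(800, 4) = 4  (800 = 200·4).
gcd(4, 1696) = 4.
4 does not divide 101 (remainder 1), so no integer solutions.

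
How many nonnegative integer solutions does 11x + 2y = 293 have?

gcd(11, 2) = 1.
By Bézout, 11*(1) + 2*(-5) = 1.
One solution: (1, 141).
General: x = 1 + 2t, y = 141 - 11t.
x ≥ 0 ⇒ t ≥ 0; y ≥ 0 ⇒ t ≤ 12. So t ∈ [0, 12]: 13 solutions.

13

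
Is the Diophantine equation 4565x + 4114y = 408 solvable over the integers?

no

gcd(4565, 4114) = 11.
11 does not divide 408 (remainder 1), so no integer solutions.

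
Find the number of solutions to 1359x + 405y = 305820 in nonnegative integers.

5

gcd(1359, 405) = 9.
By Bézout, 1359*(-14) + 405*(47) = 9.
One solution: (20, 688).
General: x = 20 + 45t, y = 688 - 151t.
x ≥ 0 ⇒ t ≥ 0; y ≥ 0 ⇒ t ≤ 4. So t ∈ [0, 4]: 5 solutions.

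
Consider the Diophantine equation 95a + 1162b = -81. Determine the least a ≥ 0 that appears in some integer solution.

97

gcd(1162, 95) = 1.
1 divides -81, so solutions exist.
By Bézout, 95·(-159) + 1162·(13) = 1.
Scale by -81/1 = -81: (a₀, b₀) = (12879, -1053).
General solution: a = 12879 + 1162t, b = -1053 - 95t for integer t.
a ≥ 0: smallest is 12879 mod 1162 = 97 (at t = -11), with b = -8.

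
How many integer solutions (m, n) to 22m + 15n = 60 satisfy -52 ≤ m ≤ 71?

gcd(22, 15) = 1  (22 = 1×15 + 7, 15 = 2×7 + 1, 7 = 7×1).
Back-substituting, 22×(-2) + 15×(3) = 1.
Scale by 60: particular solution (-120, 180); reduce m mod 15: (0, 4).
General solution: m = 0 + 15t, n = 4 - 22t for integer t.
-52 ≤ 0 + 15t ≤ 71 gives t ∈ [-3, 4], which is 8 values.

8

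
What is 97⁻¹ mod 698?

367

gcd(698, 97) = 1.
By Bézout, 97×(-331) + 698×(46) = 1.
So 97×-331 ≡ 1 (mod 698), and -331 mod 698 = 367.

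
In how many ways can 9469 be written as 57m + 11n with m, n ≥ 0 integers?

15

gcd(57, 11) = 1.
By Bézout, 57×(-5) + 11×(26) = 1.
One solution: (10, 809).
General: m = 10 + 11t, n = 809 - 57t.
m ≥ 0 ⇒ t ≥ 0; n ≥ 0 ⇒ t ≤ 14. So t ∈ [0, 14]: 15 solutions.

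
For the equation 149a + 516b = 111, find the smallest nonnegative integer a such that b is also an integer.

gcd(516, 149) = 1.
1 divides 111, so solutions exist.
By Bézout, 149·(-187) + 516·(54) = 1.
Scale by 111/1 = 111: (a₀, b₀) = (-20757, 5994).
General solution: a = -20757 + 516t, b = 5994 - 149t for integer t.
a ≥ 0: smallest is -20757 mod 516 = 399 (at t = 41), with b = -115.

399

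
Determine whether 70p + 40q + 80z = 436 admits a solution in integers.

gcd(70, 40) = 10.
gcd(10, 80) = 10.
10 does not divide 436 (remainder 6), so no integer solutions.

no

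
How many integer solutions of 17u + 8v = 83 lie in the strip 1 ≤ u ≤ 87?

gcd(17, 8):
  17 = 2×8 + 1
  8 = 8×1
so gcd(17, 8) = 1.
Back-substitute for Bézout coefficients:
  1 = 17 - 2×8
  ... = 17×(1) + 8×(-2)
Scale by 83: particular solution (83, -166); reduce u mod 8: (3, 4).
General solution: u = 3 + 8t, v = 4 - 17t for integer t.
1 ≤ 3 + 8t ≤ 87 gives t ∈ [0, 10], which is 11 values.

11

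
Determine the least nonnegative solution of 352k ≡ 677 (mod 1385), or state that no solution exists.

gcd(1385, 352) = 1.
1 divides 677, so solutions exist.
By Bézout, 352*(-602) + 1385*(153) = 1.
So 352*(-602) ≡ 1 (mod 1385); multiply by 677: k ≡ -407554 (mod 1385).
Smallest nonnegative: k = -407554 mod 1385 = 1021.

1021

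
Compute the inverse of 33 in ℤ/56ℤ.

gcd(56, 33):
  56 = 1×33 + 23
  33 = 1×23 + 10
  23 = 2×10 + 3
  10 = 3×3 + 1
  3 = 3×1
so gcd(56, 33) = 1.
Back-substitute for Bézout coefficients:
  1 = 10 - 3×3
  ... = 33×(17) + 56×(-10)
So 33×17 ≡ 1 (mod 56), and 17 mod 56 = 17.

17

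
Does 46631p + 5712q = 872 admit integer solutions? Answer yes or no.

no

gcd(46631, 5712) = 17  (46631 = 8×5712 + 935, 5712 = 6×935 + 102, 935 = 9×102 + 17, 102 = 6×17).
17 does not divide 872 (remainder 5), so no integer solutions.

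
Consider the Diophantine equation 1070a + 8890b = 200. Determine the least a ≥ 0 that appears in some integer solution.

gcd(8890, 1070):
  8890 = 8*1070 + 330
  1070 = 3*330 + 80
  330 = 4*80 + 10
  80 = 8*10
so gcd(8890, 1070) = 10.
10 divides 200, so solutions exist.
Back-substitute for Bézout coefficients:
  10 = 330 - 4*80
  ... = 1070*(-108) + 8890*(13)
Scale by 200/10 = 20: (a₀, b₀) = (-2160, 260).
General solution: a = -2160 + 889t, b = 260 - 107t for integer t.
a ≥ 0: smallest is -2160 mod 889 = 507 (at t = 3), with b = -61.

507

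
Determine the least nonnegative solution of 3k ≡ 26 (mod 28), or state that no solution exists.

18

gcd(28, 3):
  28 = 9×3 + 1
  3 = 3×1
so gcd(28, 3) = 1.
1 divides 26, so solutions exist.
Back-substitute for Bézout coefficients:
  1 = 28 - 9×3
  ... = 3×(-9) + 28×(1)
So 3×(-9) ≡ 1 (mod 28); multiply by 26: k ≡ -234 (mod 28).
Smallest nonnegative: k = -234 mod 28 = 18.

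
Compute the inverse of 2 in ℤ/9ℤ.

5

gcd(9, 2) = 1  (9 = 4*2 + 1, 2 = 2*1).
Back-substituting, 2*(-4) + 9*(1) = 1.
So 2*-4 ≡ 1 (mod 9), and -4 mod 9 = 5.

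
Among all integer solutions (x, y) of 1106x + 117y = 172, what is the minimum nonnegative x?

gcd(1106, 117):
  1106 = 9×117 + 53
  117 = 2×53 + 11
  53 = 4×11 + 9
  11 = 1×9 + 2
  9 = 4×2 + 1
  2 = 2×1
so gcd(1106, 117) = 1.
1 divides 172, so solutions exist.
Back-substitute for Bézout coefficients:
  1 = 9 - 4×2
  ... = 1106×(53) + 117×(-501)
Scale by 172/1 = 172: (x₀, y₀) = (9116, -86172).
General solution: x = 9116 + 117t, y = -86172 - 1106t for integer t.
x ≥ 0: smallest is 9116 mod 117 = 107 (at t = -77), with y = -1010.

107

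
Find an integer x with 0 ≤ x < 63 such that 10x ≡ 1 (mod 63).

19

gcd(63, 10):
  63 = 6·10 + 3
  10 = 3·3 + 1
  3 = 3·1
so gcd(63, 10) = 1.
Back-substitute for Bézout coefficients:
  1 = 10 - 3·3
  ... = 10·(19) + 63·(-3)
So 10·19 ≡ 1 (mod 63), and 19 mod 63 = 19.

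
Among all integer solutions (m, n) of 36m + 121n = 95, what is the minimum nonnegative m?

gcd(121, 36):
  121 = 3*36 + 13
  36 = 2*13 + 10
  13 = 1*10 + 3
  10 = 3*3 + 1
  3 = 3*1
so gcd(121, 36) = 1.
1 divides 95, so solutions exist.
Back-substitute for Bézout coefficients:
  1 = 10 - 3*3
  ... = 36*(37) + 121*(-11)
Scale by 95/1 = 95: (m₀, n₀) = (3515, -1045).
General solution: m = 3515 + 121t, n = -1045 - 36t for integer t.
m ≥ 0: smallest is 3515 mod 121 = 6 (at t = -29), with n = -1.

6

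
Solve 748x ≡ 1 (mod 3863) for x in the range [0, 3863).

1162

gcd(3863, 748) = 1.
By Bézout, 748×(1162) + 3863×(-225) = 1.
So 748×1162 ≡ 1 (mod 3863), and 1162 mod 3863 = 1162.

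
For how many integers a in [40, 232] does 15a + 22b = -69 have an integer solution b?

8

gcd(22, 15) = 1.
By Bézout, 15×(3) + 22×(-2) = 1.
Particular solution: (13, -12).
General solution: a = 13 + 22t, b = -12 - 15t for integer t.
40 ≤ 13 + 22t ≤ 232 gives t ∈ [2, 9], which is 8 values.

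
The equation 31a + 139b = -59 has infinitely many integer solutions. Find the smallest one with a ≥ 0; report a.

25

gcd(139, 31) = 1  (139 = 4*31 + 15, 31 = 2*15 + 1, 15 = 15*1).
1 divides -59, so solutions exist.
Back-substituting, 31*(9) + 139*(-2) = 1.
Scale by -59/1 = -59: (a₀, b₀) = (-531, 118).
General solution: a = -531 + 139t, b = 118 - 31t for integer t.
a ≥ 0: smallest is -531 mod 139 = 25 (at t = 4), with b = -6.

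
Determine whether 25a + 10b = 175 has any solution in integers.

yes

gcd(25, 10) = 5.
5 divides 175, so integer solutions exist.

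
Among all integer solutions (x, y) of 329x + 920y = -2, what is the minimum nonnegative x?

302

gcd(920, 329):
  920 = 2·329 + 262
  329 = 1·262 + 67
  262 = 3·67 + 61
  67 = 1·61 + 6
  61 = 10·6 + 1
  6 = 6·1
so gcd(920, 329) = 1.
1 divides -2, so solutions exist.
Back-substitute for Bézout coefficients:
  1 = 61 - 10·6
  ... = 329·(-151) + 920·(54)
Scale by -2/1 = -2: (x₀, y₀) = (302, -108).
General solution: x = 302 + 920t, y = -108 - 329t for integer t.
x ≥ 0: smallest is 302 mod 920 = 302 (at t = 0), with y = -108.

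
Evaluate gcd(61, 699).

1

gcd(699, 61) = 1  (699 = 11·61 + 28, 61 = 2·28 + 5, 28 = 5·5 + 3, 5 = 1·3 + 2, 3 = 1·2 + 1, 2 = 2·1).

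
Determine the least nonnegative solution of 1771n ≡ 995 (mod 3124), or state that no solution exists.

gcd(3124, 1771) = 11.
11 does not divide 995, so the congruence has no solution.

no solution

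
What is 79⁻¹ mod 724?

55

gcd(724, 79) = 1  (724 = 9×79 + 13, 79 = 6×13 + 1, 13 = 13×1).
Back-substituting, 79×(55) + 724×(-6) = 1.
So 79×55 ≡ 1 (mod 724), and 55 mod 724 = 55.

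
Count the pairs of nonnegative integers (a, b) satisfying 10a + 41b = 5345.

13

gcd(41, 10) = 1.
By Bézout, 10×(-4) + 41×(1) = 1.
One solution: (22, 125).
General: a = 22 + 41t, b = 125 - 10t.
a ≥ 0 ⇒ t ≥ 0; b ≥ 0 ⇒ t ≤ 12. So t ∈ [0, 12]: 13 solutions.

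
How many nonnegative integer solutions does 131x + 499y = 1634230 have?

gcd(499, 131):
  499 = 3*131 + 106
  131 = 1*106 + 25
  106 = 4*25 + 6
  25 = 4*6 + 1
  6 = 6*1
so gcd(499, 131) = 1.
Back-substitute for Bézout coefficients:
  1 = 25 - 4*6
  ... = 131*(80) + 499*(-21)
Scale by 1634230: one solution is (130738400, -34318830). Reduce x mod 499: (400, 3170).
General: x = 400 + 499t, y = 3170 - 131t.
x ≥ 0 ⇒ t ≥ 0; y ≥ 0 ⇒ t ≤ 24. So t ∈ [0, 24]: 25 solutions.

25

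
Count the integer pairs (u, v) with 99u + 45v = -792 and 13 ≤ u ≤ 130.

23

gcd(99, 45) = 9  (99 = 2*45 + 9, 45 = 5*9).
Back-substituting, 99*(1) + 45*(-2) = 9.
Scale by -88: particular solution (-88, 176); reduce u mod 5: (2, -22).
General solution: u = 2 + 5t, v = -22 - 11t for integer t.
13 ≤ 2 + 5t ≤ 130 gives t ∈ [3, 25], which is 23 values.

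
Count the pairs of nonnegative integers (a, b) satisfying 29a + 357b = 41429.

4

gcd(357, 29):
  357 = 12·29 + 9
  29 = 3·9 + 2
  9 = 4·2 + 1
  2 = 2·1
so gcd(357, 29) = 1.
Back-substitute for Bézout coefficients:
  1 = 9 - 4·2
  ... = 29·(-160) + 357·(13)
Scale by 41429: one solution is (-6628640, 538577). Reduce a mod 357: (136, 105).
General: a = 136 + 357t, b = 105 - 29t.
a ≥ 0 ⇒ t ≥ 0; b ≥ 0 ⇒ t ≤ 3. So t ∈ [0, 3]: 4 solutions.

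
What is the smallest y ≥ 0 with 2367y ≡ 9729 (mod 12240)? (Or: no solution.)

gcd(12240, 2367) = 9.
9 divides 9729, so solutions exist.
By Bézout, 2367·(-393) + 12240·(76) = 9.
So 2367·(-393) ≡ 9 (mod 12240); multiply by 1081: y ≡ -424833 (mod 1360).
Smallest nonnegative: y = -424833 mod 1360 = 847.

847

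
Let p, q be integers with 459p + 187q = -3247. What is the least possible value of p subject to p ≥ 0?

8

gcd(459, 187) = 17.
17 divides -3247, so solutions exist.
By Bézout, 459*(-2) + 187*(5) = 17.
Scale by -3247/17 = -191: (p₀, q₀) = (382, -955).
General solution: p = 382 + 11t, q = -955 - 27t for integer t.
p ≥ 0: smallest is 382 mod 11 = 8 (at t = -34), with q = -37.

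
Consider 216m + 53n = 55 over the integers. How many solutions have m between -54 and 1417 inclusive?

gcd(216, 53) = 1  (216 = 4*53 + 4, 53 = 13*4 + 1, 4 = 4*1).
Back-substituting, 216*(-13) + 53*(53) = 1.
Scale by 55: particular solution (-715, 2915); reduce m mod 53: (27, -109).
General solution: m = 27 + 53t, n = -109 - 216t for integer t.
-54 ≤ 27 + 53t ≤ 1417 gives t ∈ [-1, 26], which is 28 values.

28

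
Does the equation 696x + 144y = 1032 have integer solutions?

yes

gcd(696, 144) = 24  (696 = 4×144 + 120, 144 = 1×120 + 24, 120 = 5×24).
24 divides 1032, so integer solutions exist.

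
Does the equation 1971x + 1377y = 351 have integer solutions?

yes

gcd(1971, 1377) = 27.
27 divides 351, so integer solutions exist.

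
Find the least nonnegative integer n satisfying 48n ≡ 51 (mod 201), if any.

gcd(201, 48):
  201 = 4·48 + 9
  48 = 5·9 + 3
  9 = 3·3
so gcd(201, 48) = 3.
3 divides 51, so solutions exist.
Back-substitute for Bézout coefficients:
  3 = 48 - 5·9
  ... = 48·(21) + 201·(-5)
So 48·(21) ≡ 3 (mod 201); multiply by 17: n ≡ 357 (mod 67).
Smallest nonnegative: n = 357 mod 67 = 22.

22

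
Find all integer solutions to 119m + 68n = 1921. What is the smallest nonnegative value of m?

gcd(119, 68):
  119 = 1*68 + 51
  68 = 1*51 + 17
  51 = 3*17
so gcd(119, 68) = 17.
17 divides 1921, so solutions exist.
Back-substitute for Bézout coefficients:
  17 = 68 - 1*51
  ... = 119*(-1) + 68*(2)
Scale by 1921/17 = 113: (m₀, n₀) = (-113, 226).
General solution: m = -113 + 4t, n = 226 - 7t for integer t.
m ≥ 0: smallest is -113 mod 4 = 3 (at t = 29), with n = 23.

3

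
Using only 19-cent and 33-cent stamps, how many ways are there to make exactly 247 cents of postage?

Need nonnegative integers with 19j + 33k = 247.
gcd(19, 33) = 1, and 19·(7) + 33·(-4) = 1.
So (j₀, k₀) = (1729, -988); general j = 1729 + 33t, k = -988 - 19t.
j ≥ 0 ⇒ t ≥ -52; k ≥ 0 ⇒ t ≤ -52. That's 1 value of t.

1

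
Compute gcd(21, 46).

gcd(46, 21) = 1  (46 = 2×21 + 4, 21 = 5×4 + 1, 4 = 4×1).

1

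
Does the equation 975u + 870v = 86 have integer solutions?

gcd(975, 870) = 15.
15 does not divide 86 (remainder 11), so no integer solutions.

no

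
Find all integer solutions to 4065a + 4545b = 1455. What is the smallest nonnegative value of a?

139

gcd(4545, 4065):
  4545 = 1*4065 + 480
  4065 = 8*480 + 225
  480 = 2*225 + 30
  225 = 7*30 + 15
  30 = 2*15
so gcd(4545, 4065) = 15.
15 divides 1455, so solutions exist.
Back-substitute for Bézout coefficients:
  15 = 225 - 7*30
  ... = 4065*(142) + 4545*(-127)
Scale by 1455/15 = 97: (a₀, b₀) = (13774, -12319).
General solution: a = 13774 + 303t, b = -12319 - 271t for integer t.
a ≥ 0: smallest is 13774 mod 303 = 139 (at t = -45), with b = -124.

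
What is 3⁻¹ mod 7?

gcd(7, 3) = 1.
By Bézout, 3*(-2) + 7*(1) = 1.
So 3*-2 ≡ 1 (mod 7), and -2 mod 7 = 5.

5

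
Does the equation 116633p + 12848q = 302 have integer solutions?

gcd(116633, 12848) = 11  (116633 = 9*12848 + 1001, 12848 = 12*1001 + 836, 1001 = 1*836 + 165, 836 = 5*165 + 11, 165 = 15*11).
11 does not divide 302 (remainder 5), so no integer solutions.

no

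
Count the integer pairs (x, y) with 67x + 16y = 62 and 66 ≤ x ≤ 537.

gcd(67, 16):
  67 = 4*16 + 3
  16 = 5*3 + 1
  3 = 3*1
so gcd(67, 16) = 1.
Back-substitute for Bézout coefficients:
  1 = 16 - 5*3
  ... = 67*(-5) + 16*(21)
Scale by 62: particular solution (-310, 1302); reduce x mod 16: (10, -38).
General solution: x = 10 + 16t, y = -38 - 67t for integer t.
66 ≤ 10 + 16t ≤ 537 gives t ∈ [4, 32], which is 29 values.

29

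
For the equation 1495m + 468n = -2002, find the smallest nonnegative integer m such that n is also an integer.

14

gcd(1495, 468) = 13.
13 divides -2002, so solutions exist.
By Bézout, 1495*(-5) + 468*(16) = 13.
Scale by -2002/13 = -154: (m₀, n₀) = (770, -2464).
General solution: m = 770 + 36t, n = -2464 - 115t for integer t.
m ≥ 0: smallest is 770 mod 36 = 14 (at t = -21), with n = -49.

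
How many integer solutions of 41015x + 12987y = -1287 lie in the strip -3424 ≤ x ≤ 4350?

7

gcd(41015, 12987) = 13  (41015 = 3·12987 + 2054, 12987 = 6·2054 + 663, 2054 = 3·663 + 65, 663 = 10·65 + 13, 65 = 5·13).
Back-substituting, 41015·(-196) + 12987·(619) = 13.
Scale by -99: particular solution (19404, -61281); reduce x mod 999: (423, -1336).
General solution: x = 423 + 999t, y = -1336 - 3155t for integer t.
-3424 ≤ 423 + 999t ≤ 4350 gives t ∈ [-3, 3], which is 7 values.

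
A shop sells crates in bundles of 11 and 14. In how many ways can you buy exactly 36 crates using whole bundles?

Need nonnegative integers with 11j + 14k = 36.
gcd(11, 14) = 1, and 11·(-5) + 14·(4) = 1.
So (j₀, k₀) = (-180, 144); general j = -180 + 14t, k = 144 - 11t.
j ≥ 0 ⇒ t ≥ 13; k ≥ 0 ⇒ t ≤ 13. That's 1 value of t.

1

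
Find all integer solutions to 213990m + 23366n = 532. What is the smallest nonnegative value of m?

822

gcd(213990, 23366):
  213990 = 9*23366 + 3696
  23366 = 6*3696 + 1190
  3696 = 3*1190 + 126
  1190 = 9*126 + 56
  126 = 2*56 + 14
  56 = 4*14
so gcd(213990, 23366) = 14.
14 divides 532, so solutions exist.
Back-substitute for Bézout coefficients:
  14 = 126 - 2*56
  ... = 213990*(373) + 23366*(-3416)
Scale by 532/14 = 38: (m₀, n₀) = (14174, -129808).
General solution: m = 14174 + 1669t, n = -129808 - 15285t for integer t.
m ≥ 0: smallest is 14174 mod 1669 = 822 (at t = -8), with n = -7528.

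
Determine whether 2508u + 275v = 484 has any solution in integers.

gcd(2508, 275) = 11.
11 divides 484, so integer solutions exist.

yes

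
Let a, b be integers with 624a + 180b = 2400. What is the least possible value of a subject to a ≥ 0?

5

gcd(624, 180):
  624 = 3·180 + 84
  180 = 2·84 + 12
  84 = 7·12
so gcd(624, 180) = 12.
12 divides 2400, so solutions exist.
Back-substitute for Bézout coefficients:
  12 = 180 - 2·84
  ... = 624·(-2) + 180·(7)
Scale by 2400/12 = 200: (a₀, b₀) = (-400, 1400).
General solution: a = -400 + 15t, b = 1400 - 52t for integer t.
a ≥ 0: smallest is -400 mod 15 = 5 (at t = 27), with b = -4.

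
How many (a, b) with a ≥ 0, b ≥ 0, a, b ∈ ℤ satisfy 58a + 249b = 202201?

14

gcd(249, 58):
  249 = 4·58 + 17
  58 = 3·17 + 7
  17 = 2·7 + 3
  7 = 2·3 + 1
  3 = 3·1
so gcd(249, 58) = 1.
Back-substitute for Bézout coefficients:
  1 = 7 - 2·3
  ... = 58·(73) + 249·(-17)
Scale by 202201: one solution is (14760673, -3437417). Reduce a mod 249: (202, 765).
General: a = 202 + 249t, b = 765 - 58t.
a ≥ 0 ⇒ t ≥ 0; b ≥ 0 ⇒ t ≤ 13. So t ∈ [0, 13]: 14 solutions.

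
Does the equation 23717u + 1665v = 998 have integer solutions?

no

gcd(23717, 1665) = 37  (23717 = 14·1665 + 407, 1665 = 4·407 + 37, 407 = 11·37).
37 does not divide 998 (remainder 36), so no integer solutions.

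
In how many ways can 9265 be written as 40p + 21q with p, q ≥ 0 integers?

gcd(40, 21) = 1.
By Bézout, 40*(10) + 21*(-19) = 1.
One solution: (19, 405).
General: p = 19 + 21t, q = 405 - 40t.
p ≥ 0 ⇒ t ≥ 0; q ≥ 0 ⇒ t ≤ 10. So t ∈ [0, 10]: 11 solutions.

11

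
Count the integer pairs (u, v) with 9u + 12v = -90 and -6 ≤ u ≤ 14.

6

gcd(12, 9) = 3.
By Bézout, 9·(-1) + 12·(1) = 3.
Particular solution: (2, -9).
General solution: u = 2 + 4t, v = -9 - 3t for integer t.
-6 ≤ 2 + 4t ≤ 14 gives t ∈ [-2, 3], which is 6 values.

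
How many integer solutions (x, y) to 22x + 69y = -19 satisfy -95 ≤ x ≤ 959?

gcd(69, 22) = 1  (69 = 3*22 + 3, 22 = 7*3 + 1, 3 = 3*1).
Back-substituting, 22*(22) + 69*(-7) = 1.
Scale by -19: particular solution (-418, 133); reduce x mod 69: (65, -21).
General solution: x = 65 + 69t, y = -21 - 22t for integer t.
-95 ≤ 65 + 69t ≤ 959 gives t ∈ [-2, 12], which is 15 values.

15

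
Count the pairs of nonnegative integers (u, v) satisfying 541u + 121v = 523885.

gcd(541, 121):
  541 = 4·121 + 57
  121 = 2·57 + 7
  57 = 8·7 + 1
  7 = 7·1
so gcd(541, 121) = 1.
Back-substitute for Bézout coefficients:
  1 = 57 - 8·7
  ... = 541·(17) + 121·(-76)
Scale by 523885: one solution is (8906045, -39815260). Reduce u mod 121: (82, 3963).
General: u = 82 + 121t, v = 3963 - 541t.
u ≥ 0 ⇒ t ≥ 0; v ≥ 0 ⇒ t ≤ 7. So t ∈ [0, 7]: 8 solutions.

8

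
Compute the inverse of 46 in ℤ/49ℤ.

gcd(49, 46):
  49 = 1×46 + 3
  46 = 15×3 + 1
  3 = 3×1
so gcd(49, 46) = 1.
Back-substitute for Bézout coefficients:
  1 = 46 - 15×3
  ... = 46×(16) + 49×(-15)
So 46×16 ≡ 1 (mod 49), and 16 mod 49 = 16.

16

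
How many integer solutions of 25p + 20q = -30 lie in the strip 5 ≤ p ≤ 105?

25

gcd(25, 20) = 5  (25 = 1×20 + 5, 20 = 4×5).
Back-substituting, 25×(1) + 20×(-1) = 5.
Scale by -6: particular solution (-6, 6); reduce p mod 4: (2, -4).
General solution: p = 2 + 4t, q = -4 - 5t for integer t.
5 ≤ 2 + 4t ≤ 105 gives t ∈ [1, 25], which is 25 values.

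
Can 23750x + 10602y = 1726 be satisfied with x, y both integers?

no

gcd(23750, 10602) = 38  (23750 = 2·10602 + 2546, 10602 = 4·2546 + 418, 2546 = 6·418 + 38, 418 = 11·38).
38 does not divide 1726 (remainder 16), so no integer solutions.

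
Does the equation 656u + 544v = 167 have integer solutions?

gcd(656, 544) = 16  (656 = 1*544 + 112, 544 = 4*112 + 96, 112 = 1*96 + 16, 96 = 6*16).
16 does not divide 167 (remainder 7), so no integer solutions.

no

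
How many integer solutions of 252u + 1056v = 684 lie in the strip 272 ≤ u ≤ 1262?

gcd(1056, 252) = 12.
By Bézout, 252·(21) + 1056·(-5) = 12.
Particular solution: (53, -12).
General solution: u = 53 + 88t, v = -12 - 21t for integer t.
272 ≤ 53 + 88t ≤ 1262 gives t ∈ [3, 13], which is 11 values.

11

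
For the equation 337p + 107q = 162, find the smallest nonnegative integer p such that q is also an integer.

gcd(337, 107):
  337 = 3*107 + 16
  107 = 6*16 + 11
  16 = 1*11 + 5
  11 = 2*5 + 1
  5 = 5*1
so gcd(337, 107) = 1.
1 divides 162, so solutions exist.
Back-substitute for Bézout coefficients:
  1 = 11 - 2*5
  ... = 337*(-20) + 107*(63)
Scale by 162/1 = 162: (p₀, q₀) = (-3240, 10206).
General solution: p = -3240 + 107t, q = 10206 - 337t for integer t.
p ≥ 0: smallest is -3240 mod 107 = 77 (at t = 31), with q = -241.

77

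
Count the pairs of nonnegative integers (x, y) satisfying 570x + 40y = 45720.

gcd(570, 40) = 10  (570 = 14*40 + 10, 40 = 4*10).
Back-substituting, 570*(1) + 40*(-14) = 10.
Scale by 4572: one solution is (4572, -64008). Reduce x mod 4: (0, 1143).
General: x = 0 + 4t, y = 1143 - 57t.
x ≥ 0 ⇒ t ≥ 0; y ≥ 0 ⇒ t ≤ 20. So t ∈ [0, 20]: 21 solutions.

21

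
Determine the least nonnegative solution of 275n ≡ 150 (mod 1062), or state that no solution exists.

966

gcd(1062, 275):
  1062 = 3·275 + 237
  275 = 1·237 + 38
  237 = 6·38 + 9
  38 = 4·9 + 2
  9 = 4·2 + 1
  2 = 2·1
so gcd(1062, 275) = 1.
1 divides 150, so solutions exist.
Back-substitute for Bézout coefficients:
  1 = 9 - 4·2
  ... = 275·(-475) + 1062·(123)
So 275·(-475) ≡ 1 (mod 1062); multiply by 150: n ≡ -71250 (mod 1062).
Smallest nonnegative: n = -71250 mod 1062 = 966.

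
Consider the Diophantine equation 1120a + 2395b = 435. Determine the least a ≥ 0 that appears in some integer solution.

118

gcd(2395, 1120):
  2395 = 2·1120 + 155
  1120 = 7·155 + 35
  155 = 4·35 + 15
  35 = 2·15 + 5
  15 = 3·5
so gcd(2395, 1120) = 5.
5 divides 435, so solutions exist.
Back-substitute for Bézout coefficients:
  5 = 35 - 2·15
  ... = 1120·(139) + 2395·(-65)
Scale by 435/5 = 87: (a₀, b₀) = (12093, -5655).
General solution: a = 12093 + 479t, b = -5655 - 224t for integer t.
a ≥ 0: smallest is 12093 mod 479 = 118 (at t = -25), with b = -55.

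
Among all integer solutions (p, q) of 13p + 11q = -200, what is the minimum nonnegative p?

10

gcd(13, 11):
  13 = 1·11 + 2
  11 = 5·2 + 1
  2 = 2·1
so gcd(13, 11) = 1.
1 divides -200, so solutions exist.
Back-substitute for Bézout coefficients:
  1 = 11 - 5·2
  ... = 13·(-5) + 11·(6)
Scale by -200/1 = -200: (p₀, q₀) = (1000, -1200).
General solution: p = 1000 + 11t, q = -1200 - 13t for integer t.
p ≥ 0: smallest is 1000 mod 11 = 10 (at t = -90), with q = -30.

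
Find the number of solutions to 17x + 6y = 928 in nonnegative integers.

gcd(17, 6):
  17 = 2·6 + 5
  6 = 1·5 + 1
  5 = 5·1
so gcd(17, 6) = 1.
Back-substitute for Bézout coefficients:
  1 = 6 - 1·5
  ... = 17·(-1) + 6·(3)
Scale by 928: one solution is (-928, 2784). Reduce x mod 6: (2, 149).
General: x = 2 + 6t, y = 149 - 17t.
x ≥ 0 ⇒ t ≥ 0; y ≥ 0 ⇒ t ≤ 8. So t ∈ [0, 8]: 9 solutions.

9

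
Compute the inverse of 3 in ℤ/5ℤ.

2

gcd(5, 3):
  5 = 1·3 + 2
  3 = 1·2 + 1
  2 = 2·1
so gcd(5, 3) = 1.
Back-substitute for Bézout coefficients:
  1 = 3 - 1·2
  ... = 3·(2) + 5·(-1)
So 3·2 ≡ 1 (mod 5), and 2 mod 5 = 2.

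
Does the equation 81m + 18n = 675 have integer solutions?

gcd(81, 18) = 9  (81 = 4×18 + 9, 18 = 2×9).
9 divides 675, so integer solutions exist.

yes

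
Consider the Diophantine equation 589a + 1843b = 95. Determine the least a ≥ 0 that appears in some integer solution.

69

gcd(1843, 589) = 19.
19 divides 95, so solutions exist.
By Bézout, 589·(-25) + 1843·(8) = 19.
Scale by 95/19 = 5: (a₀, b₀) = (-125, 40).
General solution: a = -125 + 97t, b = 40 - 31t for integer t.
a ≥ 0: smallest is -125 mod 97 = 69 (at t = 2), with b = -22.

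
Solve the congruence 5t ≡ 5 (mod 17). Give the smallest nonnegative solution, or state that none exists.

1

gcd(17, 5):
  17 = 3×5 + 2
  5 = 2×2 + 1
  2 = 2×1
so gcd(17, 5) = 1.
1 divides 5, so solutions exist.
Back-substitute for Bézout coefficients:
  1 = 5 - 2×2
  ... = 5×(7) + 17×(-2)
So 5×(7) ≡ 1 (mod 17); multiply by 5: t ≡ 35 (mod 17).
Smallest nonnegative: t = 35 mod 17 = 1.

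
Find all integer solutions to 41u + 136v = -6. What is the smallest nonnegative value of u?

106

gcd(136, 41) = 1.
1 divides -6, so solutions exist.
By Bézout, 41·(-63) + 136·(19) = 1.
Scale by -6/1 = -6: (u₀, v₀) = (378, -114).
General solution: u = 378 + 136t, v = -114 - 41t for integer t.
u ≥ 0: smallest is 378 mod 136 = 106 (at t = -2), with v = -32.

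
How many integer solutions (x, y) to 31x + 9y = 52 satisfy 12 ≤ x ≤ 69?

7

gcd(31, 9):
  31 = 3·9 + 4
  9 = 2·4 + 1
  4 = 4·1
so gcd(31, 9) = 1.
Back-substitute for Bézout coefficients:
  1 = 9 - 2·4
  ... = 31·(-2) + 9·(7)
Scale by 52: particular solution (-104, 364); reduce x mod 9: (4, -8).
General solution: x = 4 + 9t, y = -8 - 31t for integer t.
12 ≤ 4 + 9t ≤ 69 gives t ∈ [1, 7], which is 7 values.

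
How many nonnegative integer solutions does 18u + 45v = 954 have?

gcd(45, 18) = 9.
By Bézout, 18×(-2) + 45×(1) = 9.
One solution: (3, 20).
General: u = 3 + 5t, v = 20 - 2t.
u ≥ 0 ⇒ t ≥ 0; v ≥ 0 ⇒ t ≤ 10. So t ∈ [0, 10]: 11 solutions.

11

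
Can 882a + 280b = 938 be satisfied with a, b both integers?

yes

gcd(882, 280) = 14.
14 divides 938, so integer solutions exist.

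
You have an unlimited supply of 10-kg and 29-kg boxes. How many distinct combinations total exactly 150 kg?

1

Need nonnegative integers with 10j + 29k = 150.
gcd(10, 29) = 1, and 10·(3) + 29·(-1) = 1.
So (j₀, k₀) = (450, -150); general j = 450 + 29t, k = -150 - 10t.
j ≥ 0 ⇒ t ≥ -15; k ≥ 0 ⇒ t ≤ -15. That's 1 value of t.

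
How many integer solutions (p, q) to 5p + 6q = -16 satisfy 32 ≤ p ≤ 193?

gcd(6, 5):
  6 = 1·5 + 1
  5 = 5·1
so gcd(6, 5) = 1.
Back-substitute for Bézout coefficients:
  1 = 6 - 1·5
  ... = 5·(-1) + 6·(1)
Scale by -16: particular solution (16, -16); reduce p mod 6: (4, -6).
General solution: p = 4 + 6t, q = -6 - 5t for integer t.
32 ≤ 4 + 6t ≤ 193 gives t ∈ [5, 31], which is 27 values.

27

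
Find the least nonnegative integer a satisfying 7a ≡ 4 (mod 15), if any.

7

gcd(15, 7) = 1  (15 = 2*7 + 1, 7 = 7*1).
1 divides 4, so solutions exist.
Back-substituting, 7*(-2) + 15*(1) = 1.
So 7*(-2) ≡ 1 (mod 15); multiply by 4: a ≡ -8 (mod 15).
Smallest nonnegative: a = -8 mod 15 = 7.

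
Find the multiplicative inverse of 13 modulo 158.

73

gcd(158, 13) = 1.
By Bézout, 13*(73) + 158*(-6) = 1.
So 13*73 ≡ 1 (mod 158), and 73 mod 158 = 73.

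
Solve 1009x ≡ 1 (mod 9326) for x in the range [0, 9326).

6433

gcd(9326, 1009) = 1  (9326 = 9·1009 + 245, 1009 = 4·245 + 29, 245 = 8·29 + 13, 29 = 2·13 + 3, 13 = 4·3 + 1, 3 = 3·1).
Back-substituting, 1009·(-2893) + 9326·(313) = 1.
So 1009·-2893 ≡ 1 (mod 9326), and -2893 mod 9326 = 6433.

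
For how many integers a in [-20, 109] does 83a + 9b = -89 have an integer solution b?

gcd(83, 9) = 1.
By Bézout, 83×(-4) + 9×(37) = 1.
Particular solution: (5, -56).
General solution: a = 5 + 9t, b = -56 - 83t for integer t.
-20 ≤ 5 + 9t ≤ 109 gives t ∈ [-2, 11], which is 14 values.

14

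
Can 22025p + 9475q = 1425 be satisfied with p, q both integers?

gcd(22025, 9475) = 25  (22025 = 2×9475 + 3075, 9475 = 3×3075 + 250, 3075 = 12×250 + 75, 250 = 3×75 + 25, 75 = 3×25).
25 divides 1425, so integer solutions exist.

yes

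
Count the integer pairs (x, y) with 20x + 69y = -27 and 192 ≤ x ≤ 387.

gcd(69, 20) = 1  (69 = 3×20 + 9, 20 = 2×9 + 2, 9 = 4×2 + 1, 2 = 2×1).
Back-substituting, 20×(-31) + 69×(9) = 1.
Scale by -27: particular solution (837, -243); reduce x mod 69: (9, -3).
General solution: x = 9 + 69t, y = -3 - 20t for integer t.
192 ≤ 9 + 69t ≤ 387 gives t ∈ [3, 5], which is 3 values.

3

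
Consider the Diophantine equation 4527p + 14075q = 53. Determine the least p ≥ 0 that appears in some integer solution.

7664

gcd(14075, 4527):
  14075 = 3*4527 + 494
  4527 = 9*494 + 81
  494 = 6*81 + 8
  81 = 10*8 + 1
  8 = 8*1
so gcd(14075, 4527) = 1.
1 divides 53, so solutions exist.
Back-substitute for Bézout coefficients:
  1 = 81 - 10*8
  ... = 4527*(1738) + 14075*(-559)
Scale by 53/1 = 53: (p₀, q₀) = (92114, -29627).
General solution: p = 92114 + 14075t, q = -29627 - 4527t for integer t.
p ≥ 0: smallest is 92114 mod 14075 = 7664 (at t = -6), with q = -2465.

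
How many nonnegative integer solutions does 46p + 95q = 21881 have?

gcd(95, 46) = 1.
By Bézout, 46·(31) + 95·(-15) = 1.
One solution: (11, 225).
General: p = 11 + 95t, q = 225 - 46t.
p ≥ 0 ⇒ t ≥ 0; q ≥ 0 ⇒ t ≤ 4. So t ∈ [0, 4]: 5 solutions.

5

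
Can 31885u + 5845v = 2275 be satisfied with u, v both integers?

gcd(31885, 5845):
  31885 = 5·5845 + 2660
  5845 = 2·2660 + 525
  2660 = 5·525 + 35
  525 = 15·35
so gcd(31885, 5845) = 35.
35 divides 2275, so integer solutions exist.

yes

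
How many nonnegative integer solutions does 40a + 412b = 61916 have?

15

gcd(412, 40) = 4.
By Bézout, 40×(31) + 412×(-3) = 4.
One solution: (75, 143).
General: a = 75 + 103t, b = 143 - 10t.
a ≥ 0 ⇒ t ≥ 0; b ≥ 0 ⇒ t ≤ 14. So t ∈ [0, 14]: 15 solutions.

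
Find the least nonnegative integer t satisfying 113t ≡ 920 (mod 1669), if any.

gcd(1669, 113):
  1669 = 14·113 + 87
  113 = 1·87 + 26
  87 = 3·26 + 9
  26 = 2·9 + 8
  9 = 1·8 + 1
  8 = 8·1
so gcd(1669, 113) = 1.
1 divides 920, so solutions exist.
Back-substitute for Bézout coefficients:
  1 = 9 - 1·8
  ... = 113·(-192) + 1669·(13)
So 113·(-192) ≡ 1 (mod 1669); multiply by 920: t ≡ -176640 (mod 1669).
Smallest nonnegative: t = -176640 mod 1669 = 274.

274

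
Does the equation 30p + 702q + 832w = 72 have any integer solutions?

yes

gcd(702, 30) = 6  (702 = 23·30 + 12, 30 = 2·12 + 6, 12 = 2·6).
gcd(6, 832) = 2.
2 divides 72, so integer solutions exist.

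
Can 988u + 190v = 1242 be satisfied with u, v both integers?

no

gcd(988, 190) = 38  (988 = 5×190 + 38, 190 = 5×38).
38 does not divide 1242 (remainder 26), so no integer solutions.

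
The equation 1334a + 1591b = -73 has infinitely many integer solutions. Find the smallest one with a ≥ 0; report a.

gcd(1591, 1334):
  1591 = 1·1334 + 257
  1334 = 5·257 + 49
  257 = 5·49 + 12
  49 = 4·12 + 1
  12 = 12·1
so gcd(1591, 1334) = 1.
1 divides -73, so solutions exist.
Back-substitute for Bézout coefficients:
  1 = 49 - 4·12
  ... = 1334·(130) + 1591·(-109)
Scale by -73/1 = -73: (a₀, b₀) = (-9490, 7957).
General solution: a = -9490 + 1591t, b = 7957 - 1334t for integer t.
a ≥ 0: smallest is -9490 mod 1591 = 56 (at t = 6), with b = -47.

56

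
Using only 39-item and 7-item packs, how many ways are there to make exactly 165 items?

Need nonnegative integers with 39j + 7k = 165.
gcd(39, 7) = 1, and 39·(2) + 7·(-11) = 1.
So (j₀, k₀) = (330, -1815); general j = 330 + 7t, k = -1815 - 39t.
j ≥ 0 ⇒ t ≥ -47; k ≥ 0 ⇒ t ≤ -47. That's 1 value of t.

1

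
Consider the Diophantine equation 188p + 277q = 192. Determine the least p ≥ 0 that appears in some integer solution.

113

gcd(277, 188) = 1  (277 = 1×188 + 89, 188 = 2×89 + 10, 89 = 8×10 + 9, 10 = 1×9 + 1, 9 = 9×1).
1 divides 192, so solutions exist.
Back-substituting, 188×(28) + 277×(-19) = 1.
Scale by 192/1 = 192: (p₀, q₀) = (5376, -3648).
General solution: p = 5376 + 277t, q = -3648 - 188t for integer t.
p ≥ 0: smallest is 5376 mod 277 = 113 (at t = -19), with q = -76.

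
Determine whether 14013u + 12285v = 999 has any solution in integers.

gcd(14013, 12285) = 27.
27 divides 999, so integer solutions exist.

yes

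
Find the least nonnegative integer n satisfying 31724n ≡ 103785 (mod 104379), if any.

gcd(104379, 31724) = 11.
11 divides 103785, so solutions exist.
By Bézout, 31724×(-1043) + 104379×(317) = 11.
So 31724×(-1043) ≡ 11 (mod 104379); multiply by 9435: n ≡ -9840705 (mod 9489).
Smallest nonnegative: n = -9840705 mod 9489 = 8877.

8877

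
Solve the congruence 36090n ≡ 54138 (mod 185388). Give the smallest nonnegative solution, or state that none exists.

29379

gcd(185388, 36090):
  185388 = 5·36090 + 4938
  36090 = 7·4938 + 1524
  4938 = 3·1524 + 366
  1524 = 4·366 + 60
  366 = 6·60 + 6
  60 = 10·6
so gcd(185388, 36090) = 6.
6 divides 54138, so solutions exist.
Back-substitute for Bézout coefficients:
  6 = 366 - 6·60
  ... = 36090·(-3041) + 185388·(592)
So 36090·(-3041) ≡ 6 (mod 185388); multiply by 9023: n ≡ -27438943 (mod 30898).
Smallest nonnegative: n = -27438943 mod 30898 = 29379.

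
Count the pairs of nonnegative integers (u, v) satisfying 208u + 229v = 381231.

gcd(229, 208):
  229 = 1×208 + 21
  208 = 9×21 + 19
  21 = 1×19 + 2
  19 = 9×2 + 1
  2 = 2×1
so gcd(229, 208) = 1.
Back-substitute for Bézout coefficients:
  1 = 19 - 9×2
  ... = 208×(109) + 229×(-99)
Scale by 381231: one solution is (41554179, -37741869). Reduce u mod 229: (68, 1603).
General: u = 68 + 229t, v = 1603 - 208t.
u ≥ 0 ⇒ t ≥ 0; v ≥ 0 ⇒ t ≤ 7. So t ∈ [0, 7]: 8 solutions.

8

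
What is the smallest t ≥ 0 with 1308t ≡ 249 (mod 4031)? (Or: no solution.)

3911

gcd(4031, 1308) = 1  (4031 = 3×1308 + 107, 1308 = 12×107 + 24, 107 = 4×24 + 11, 24 = 2×11 + 2, 11 = 5×2 + 1, 2 = 2×1).
1 divides 249, so solutions exist.
Back-substituting, 1308×(-1846) + 4031×(599) = 1.
So 1308×(-1846) ≡ 1 (mod 4031); multiply by 249: t ≡ -459654 (mod 4031).
Smallest nonnegative: t = -459654 mod 4031 = 3911.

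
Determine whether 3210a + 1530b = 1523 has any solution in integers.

no

gcd(3210, 1530) = 30.
30 does not divide 1523 (remainder 23), so no integer solutions.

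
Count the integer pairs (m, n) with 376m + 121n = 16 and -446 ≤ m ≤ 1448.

gcd(376, 121) = 1.
By Bézout, 376×(28) + 121×(-87) = 1.
Particular solution: (85, -264).
General solution: m = 85 + 121t, n = -264 - 376t for integer t.
-446 ≤ 85 + 121t ≤ 1448 gives t ∈ [-4, 11], which is 16 values.

16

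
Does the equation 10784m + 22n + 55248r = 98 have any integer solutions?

yes

gcd(10784, 22) = 2  (10784 = 490×22 + 4, 22 = 5×4 + 2, 4 = 2×2).
gcd(2, 55248) = 2.
2 divides 98, so integer solutions exist.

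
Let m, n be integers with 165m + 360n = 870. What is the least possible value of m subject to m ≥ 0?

14

gcd(360, 165) = 15.
15 divides 870, so solutions exist.
By Bézout, 165*(11) + 360*(-5) = 15.
Scale by 870/15 = 58: (m₀, n₀) = (638, -290).
General solution: m = 638 + 24t, n = -290 - 11t for integer t.
m ≥ 0: smallest is 638 mod 24 = 14 (at t = -26), with n = -4.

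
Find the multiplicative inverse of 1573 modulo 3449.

2914

gcd(3449, 1573) = 1.
By Bézout, 1573*(-535) + 3449*(244) = 1.
So 1573*-535 ≡ 1 (mod 3449), and -535 mod 3449 = 2914.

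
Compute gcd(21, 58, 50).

1

gcd(58, 21):
  58 = 2*21 + 16
  21 = 1*16 + 5
  16 = 3*5 + 1
  5 = 5*1
so gcd(58, 21) = 1.
gcd(1, 50) = 1.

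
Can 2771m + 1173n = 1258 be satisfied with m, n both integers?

yes

gcd(2771, 1173) = 17.
17 divides 1258, so integer solutions exist.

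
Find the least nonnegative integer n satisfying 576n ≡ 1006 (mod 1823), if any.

755

gcd(1823, 576) = 1  (1823 = 3·576 + 95, 576 = 6·95 + 6, 95 = 15·6 + 5, 6 = 1·5 + 1, 5 = 5·1).
1 divides 1006, so solutions exist.
Back-substituting, 576·(307) + 1823·(-97) = 1.
So 576·(307) ≡ 1 (mod 1823); multiply by 1006: n ≡ 308842 (mod 1823).
Smallest nonnegative: n = 308842 mod 1823 = 755.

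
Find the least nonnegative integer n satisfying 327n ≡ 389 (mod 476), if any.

gcd(476, 327):
  476 = 1×327 + 149
  327 = 2×149 + 29
  149 = 5×29 + 4
  29 = 7×4 + 1
  4 = 4×1
so gcd(476, 327) = 1.
1 divides 389, so solutions exist.
Back-substitute for Bézout coefficients:
  1 = 29 - 7×4
  ... = 327×(115) + 476×(-79)
So 327×(115) ≡ 1 (mod 476); multiply by 389: n ≡ 44735 (mod 476).
Smallest nonnegative: n = 44735 mod 476 = 467.

467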